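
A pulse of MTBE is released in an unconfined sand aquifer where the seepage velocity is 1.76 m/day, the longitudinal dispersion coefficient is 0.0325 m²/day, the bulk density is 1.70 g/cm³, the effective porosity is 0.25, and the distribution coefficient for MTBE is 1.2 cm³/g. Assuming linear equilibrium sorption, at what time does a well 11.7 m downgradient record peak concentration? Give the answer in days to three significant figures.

60.8 days

Retardation factor R = 1 + ρ_b·K_d/n = 1 + 1.70 × 1.2/0.25 = 9.160.
Sorption retards both mechanisms: v_R = v/R = 0.1921 m/day, D_R = D/R = 0.003548 m²/day.
Peak time from v_R²t² + 2D_R t − x² = 0: t = (√(D_R² + v_R²x²) − D_R)/v_R².
√(D_R² + v_R²x²) = √(0.003548² + 0.1921² × 11.7²) = 2.248; v_R² = 0.03690.
t = (2.248 − 0.003548)/0.03690 = 60.8 days.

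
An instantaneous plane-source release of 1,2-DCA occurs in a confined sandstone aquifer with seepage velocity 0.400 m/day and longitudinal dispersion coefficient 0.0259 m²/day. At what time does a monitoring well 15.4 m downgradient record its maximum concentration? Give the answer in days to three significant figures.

38.3 days

For the 1D instantaneous-source solution, setting ∂C/∂t = 0 at fixed x gives v²t² + 2Dt − x² = 0, so t = (√(D² + v²x²) − D)/v².
√(D² + v²x²) = √(0.0259² + 0.400² × 15.4²) = 6.160; v² = 0.16.
t = (6.160 − 0.0259)/0.16 = 38.3 days (vs. the pure-advection estimate x/v = 38.5 d).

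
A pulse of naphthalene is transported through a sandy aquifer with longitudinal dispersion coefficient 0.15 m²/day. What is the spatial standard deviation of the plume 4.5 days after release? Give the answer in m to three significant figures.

Dispersive spreading gives a Gaussian with σ² = 2Dt; advection only shifts the center.
σ = √(2 × 0.15 × 4.5) = 1.16 m.

1.16 m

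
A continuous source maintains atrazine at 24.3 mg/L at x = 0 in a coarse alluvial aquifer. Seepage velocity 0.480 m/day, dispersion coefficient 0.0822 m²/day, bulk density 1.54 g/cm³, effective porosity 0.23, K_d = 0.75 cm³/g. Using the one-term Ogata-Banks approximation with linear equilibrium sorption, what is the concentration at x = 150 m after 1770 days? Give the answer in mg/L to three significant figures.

Retardation factor R = 1 + ρ_b·K_d/n = 1 + 1.54 × 0.75/0.23 = 6.022.
Sorption retards both mechanisms: v_R = v/R = 0.07971 m/day, D_R = D/R = 0.01365 m²/day.
v_R·t = 0.07971 × 1770 = 141.0867 m; 2√(D_R t) = 9.831 m; argument = (150 − 141.0867)/9.831 = 0.9067.
C = C₀ × ½·erfc(0.9067) = 24.3 × 0.09987 = 2.43 mg/L.

2.43 mg/L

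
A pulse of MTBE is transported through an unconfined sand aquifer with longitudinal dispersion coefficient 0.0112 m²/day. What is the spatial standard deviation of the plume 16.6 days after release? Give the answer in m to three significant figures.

Dispersive spreading gives a Gaussian with σ² = 2Dt; advection only shifts the center.
σ = √(2 × 0.0112 × 16.6) = 0.610 m.

0.610 m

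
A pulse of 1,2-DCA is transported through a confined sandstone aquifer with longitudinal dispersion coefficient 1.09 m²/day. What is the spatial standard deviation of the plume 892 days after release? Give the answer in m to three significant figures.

Dispersive spreading gives a Gaussian with σ² = 2Dt; advection only shifts the center.
σ = √(2 × 1.09 × 892) = 44.1 m.

44.1 m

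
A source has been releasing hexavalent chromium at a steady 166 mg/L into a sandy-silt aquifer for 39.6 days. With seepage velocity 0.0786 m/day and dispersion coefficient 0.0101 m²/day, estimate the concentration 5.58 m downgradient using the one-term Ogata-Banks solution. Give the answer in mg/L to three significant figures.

0.481 mg/L

For a continuous step input, C/C₀ ≈ ½·erfc((x−vt)/(2√(Dt))).
vt = 0.0786 × 39.6 = 3.11256 m and 2√(Dt) = 2√(0.0101 × 39.6) = 1.265 m.
Argument (x−vt)/(2√(Dt)) = (5.58 − 3.11256)/1.265 = 1.951; ½·erfc(1.951) = 0.002898.
C = 166 × 0.002898 = 0.481 mg/L.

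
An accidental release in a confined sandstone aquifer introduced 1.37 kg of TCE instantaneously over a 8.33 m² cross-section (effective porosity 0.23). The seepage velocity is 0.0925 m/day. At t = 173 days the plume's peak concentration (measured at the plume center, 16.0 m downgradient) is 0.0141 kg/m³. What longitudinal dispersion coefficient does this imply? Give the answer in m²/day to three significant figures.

At the plume center C_max = M/(n_e·A·√(4πDt)), so D = M²/(4πt·(n_e·A·C_max)²).
n_e·A·C_max = 0.23 × 8.33 × 0.0141 = 0.02701 kg/m.
D = 1.37²/(4π × 173 × 0.02701²) = 1.18 m²/day.

1.18 m²/day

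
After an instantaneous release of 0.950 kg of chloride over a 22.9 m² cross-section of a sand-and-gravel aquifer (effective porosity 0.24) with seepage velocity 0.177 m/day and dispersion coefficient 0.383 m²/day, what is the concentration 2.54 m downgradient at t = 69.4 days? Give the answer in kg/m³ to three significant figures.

0.00387 kg/m³

For an instantaneous plane source, C(x,t) = M/(n_e·A·√(4πDt)) · exp(−(x−vt)²/(4Dt)), with n_e·A the pore (flow) area.
Plume center vt = 0.177 × 69.4 = 12.2838 m, so the well at 2.54 m is 9.7438 m upgradient of the peak.
√(4πDt) = 18.28 m, giving peak height M/(n_e·A·√(4πDt)) = 0.950/(0.24 × 22.9 × 18.28) = 0.009456 kg/m³.
(x−vt)²/(4Dt) = (-9.7438)²/(4 × 0.383 × 69.4) = 0.8930; exp(−0.8930) = 0.4094.
C = 0.009456 × 0.4094 = 0.00387 kg/m³.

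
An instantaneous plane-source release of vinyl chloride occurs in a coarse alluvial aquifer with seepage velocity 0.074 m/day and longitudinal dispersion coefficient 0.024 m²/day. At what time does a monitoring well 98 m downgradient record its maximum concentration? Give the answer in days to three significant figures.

For the 1D instantaneous-source solution, setting ∂C/∂t = 0 at fixed x gives v²t² + 2Dt − x² = 0, so t = (√(D² + v²x²) − D)/v².
√(D² + v²x²) = √(0.024² + 0.074² × 98²) = 7.252; v² = 0.005476.
t = (7.252 − 0.024)/0.005476 = 1320 days (vs. the pure-advection estimate x/v = 1320 d).

1320 days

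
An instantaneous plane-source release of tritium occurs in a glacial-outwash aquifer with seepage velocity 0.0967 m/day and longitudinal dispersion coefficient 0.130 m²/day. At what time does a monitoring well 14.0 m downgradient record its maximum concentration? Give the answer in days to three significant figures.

For the 1D instantaneous-source solution, setting ∂C/∂t = 0 at fixed x gives v²t² + 2Dt − x² = 0, so t = (√(D² + v²x²) − D)/v².
√(D² + v²x²) = √(0.130² + 0.0967² × 14.0²) = 1.360; v² = 0.00935089.
t = (1.360 − 0.130)/0.00935089 = 132 days (vs. the pure-advection estimate x/v = 145 d).

132 days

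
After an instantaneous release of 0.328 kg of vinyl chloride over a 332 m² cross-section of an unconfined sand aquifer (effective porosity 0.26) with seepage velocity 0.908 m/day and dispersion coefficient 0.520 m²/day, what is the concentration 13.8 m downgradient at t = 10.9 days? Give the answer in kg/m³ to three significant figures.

0.000230 kg/m³

For an instantaneous plane source, C(x,t) = M/(n_e·A·√(4πDt)) · exp(−(x−vt)²/(4Dt)), with n_e·A the pore (flow) area.
Plume center vt = 0.908 × 10.9 = 9.8972 m, so the well at 13.8 m is 3.9028 m downgradient of the peak.
√(4πDt) = 8.440 m, giving peak height M/(n_e·A·√(4πDt)) = 0.328/(0.26 × 332 × 8.440) = 0.0004502 kg/m³.
(x−vt)²/(4Dt) = (3.9028)²/(4 × 0.520 × 10.9) = 0.6718; exp(−0.6718) = 0.5108.
C = 0.0004502 × 0.5108 = 0.000230 kg/m³.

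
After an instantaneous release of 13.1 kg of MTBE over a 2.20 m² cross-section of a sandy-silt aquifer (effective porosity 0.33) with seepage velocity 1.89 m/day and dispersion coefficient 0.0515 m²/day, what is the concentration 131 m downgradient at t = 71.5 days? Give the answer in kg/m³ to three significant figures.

For an instantaneous plane source, C(x,t) = M/(n_e·A·√(4πDt)) · exp(−(x−vt)²/(4Dt)), with n_e·A the pore (flow) area.
Plume center vt = 1.89 × 71.5 = 135.135 m, so the well at 131 m is 4.135 m upgradient of the peak.
√(4πDt) = 6.802 m, giving peak height M/(n_e·A·√(4πDt)) = 13.1/(0.33 × 2.20 × 6.802) = 2.653 kg/m³.
(x−vt)²/(4Dt) = (-4.135)²/(4 × 0.0515 × 71.5) = 1.161; exp(−1.161) = 0.3132.
C = 2.653 × 0.3132 = 0.831 kg/m³.

0.831 kg/m³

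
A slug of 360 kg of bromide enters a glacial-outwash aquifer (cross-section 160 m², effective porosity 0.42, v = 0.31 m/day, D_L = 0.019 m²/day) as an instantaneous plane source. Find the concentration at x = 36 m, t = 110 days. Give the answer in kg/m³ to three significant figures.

For an instantaneous plane source, C(x,t) = M/(n_e·A·√(4πDt)) · exp(−(x−vt)²/(4Dt)), with n_e·A the pore (flow) area.
Plume center vt = 0.31 × 110 = 34.1 m, so the well at 36 m is 1.9 m downgradient of the peak.
√(4πDt) = 5.125 m, giving peak height M/(n_e·A·√(4πDt)) = 360/(0.42 × 160 × 5.125) = 1.045 kg/m³.
(x−vt)²/(4Dt) = (1.9)²/(4 × 0.019 × 110) = 0.4318; exp(−0.4318) = 0.6493.
C = 1.045 × 0.6493 = 0.679 kg/m³.

0.679 kg/m³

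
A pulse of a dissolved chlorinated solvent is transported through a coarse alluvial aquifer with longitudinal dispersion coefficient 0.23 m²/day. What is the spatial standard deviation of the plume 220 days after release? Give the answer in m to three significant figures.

Dispersive spreading gives a Gaussian with σ² = 2Dt; advection only shifts the center.
σ = √(2 × 0.23 × 220) = 10.1 m.

10.1 m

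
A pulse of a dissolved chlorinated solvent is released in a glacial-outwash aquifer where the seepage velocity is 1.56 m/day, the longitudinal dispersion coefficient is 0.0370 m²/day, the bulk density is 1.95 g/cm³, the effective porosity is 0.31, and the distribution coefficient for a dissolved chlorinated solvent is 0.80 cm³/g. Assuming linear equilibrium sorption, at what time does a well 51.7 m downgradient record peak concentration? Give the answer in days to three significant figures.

200 days

Retardation factor R = 1 + ρ_b·K_d/n = 1 + 1.95 × 0.80/0.31 = 6.032.
Sorption retards both mechanisms: v_R = v/R = 0.2586 m/day, D_R = D/R = 0.006134 m²/day.
Peak time from v_R²t² + 2D_R t − x² = 0: t = (√(D_R² + v_R²x²) − D_R)/v_R².
√(D_R² + v_R²x²) = √(0.006134² + 0.2586² × 51.7²) = 13.37; v_R² = 0.06687.
t = (13.37 − 0.006134)/0.06687 = 200 days.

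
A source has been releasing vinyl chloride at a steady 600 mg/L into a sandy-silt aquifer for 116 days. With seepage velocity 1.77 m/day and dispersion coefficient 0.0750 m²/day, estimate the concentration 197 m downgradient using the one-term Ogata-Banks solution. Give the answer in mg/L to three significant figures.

586 mg/L

For a continuous step input, C/C₀ ≈ ½·erfc((x−vt)/(2√(Dt))).
vt = 1.77 × 116 = 205.32 m and 2√(Dt) = 2√(0.0750 × 116) = 5.899 m.
Argument (x−vt)/(2√(Dt)) = (197 − 205.32)/5.899 = -1.410; ½·erfc(-1.410) = 0.9769.
C = 600 × 0.9769 = 586 mg/L.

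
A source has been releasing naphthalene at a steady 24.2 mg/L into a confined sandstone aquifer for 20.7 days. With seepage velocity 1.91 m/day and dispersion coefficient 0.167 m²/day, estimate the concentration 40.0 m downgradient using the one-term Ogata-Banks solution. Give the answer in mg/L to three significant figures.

10.4 mg/L

For a continuous step input, C/C₀ ≈ ½·erfc((x−vt)/(2√(Dt))).
vt = 1.91 × 20.7 = 39.537 m and 2√(Dt) = 2√(0.167 × 20.7) = 3.719 m.
Argument (x−vt)/(2√(Dt)) = (40.0 − 39.537)/3.719 = 0.1245; ½·erfc(0.1245) = 0.4301.
C = 24.2 × 0.4301 = 10.4 mg/L.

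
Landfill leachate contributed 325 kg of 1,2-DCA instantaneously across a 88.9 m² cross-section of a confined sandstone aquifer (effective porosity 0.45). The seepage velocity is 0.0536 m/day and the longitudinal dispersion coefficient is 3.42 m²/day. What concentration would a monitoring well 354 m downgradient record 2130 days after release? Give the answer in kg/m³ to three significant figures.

0.00373 kg/m³

For an instantaneous plane source, C(x,t) = M/(n_e·A·√(4πDt)) · exp(−(x−vt)²/(4Dt)), with n_e·A the pore (flow) area.
Plume center vt = 0.0536 × 2130 = 114.168 m, so the well at 354 m is 239.832 m downgradient of the peak.
√(4πDt) = 302.6 m, giving peak height M/(n_e·A·√(4πDt)) = 325/(0.45 × 88.9 × 302.6) = 0.02685 kg/m³.
(x−vt)²/(4Dt) = (239.832)²/(4 × 3.42 × 2130) = 1.974; exp(−1.974) = 0.1389.
C = 0.02685 × 0.1389 = 0.00373 kg/m³.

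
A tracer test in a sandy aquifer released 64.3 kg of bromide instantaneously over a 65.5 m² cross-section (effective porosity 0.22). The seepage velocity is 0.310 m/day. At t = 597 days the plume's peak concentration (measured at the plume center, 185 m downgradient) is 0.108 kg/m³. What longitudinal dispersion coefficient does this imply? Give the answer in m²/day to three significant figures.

At the plume center C_max = M/(n_e·A·√(4πDt)), so D = M²/(4πt·(n_e·A·C_max)²).
n_e·A·C_max = 0.22 × 65.5 × 0.108 = 1.556 kg/m.
D = 64.3²/(4π × 597 × 1.556²) = 0.228 m²/day.

0.228 m²/day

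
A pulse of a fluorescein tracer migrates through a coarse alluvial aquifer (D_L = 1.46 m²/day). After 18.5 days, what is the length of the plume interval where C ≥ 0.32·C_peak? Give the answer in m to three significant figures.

The plume is Gaussian with σ = √(2Dt) = √(2 × 1.46 × 18.5) = 7.350 m.
C/C_peak = exp(−Δx²/(2σ²)) = 0.32 ⇒ Δx = σ·√(−2 ln 0.32) = 7.350 × 1.510 = 11.10 m.
Width = 2Δx = 22.2 m.

22.2 m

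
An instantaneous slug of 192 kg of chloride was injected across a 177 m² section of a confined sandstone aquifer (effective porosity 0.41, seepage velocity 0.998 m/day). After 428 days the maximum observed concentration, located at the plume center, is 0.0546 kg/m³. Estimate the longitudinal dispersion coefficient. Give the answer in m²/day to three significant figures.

At the plume center C_max = M/(n_e·A·√(4πDt)), so D = M²/(4πt·(n_e·A·C_max)²).
n_e·A·C_max = 0.41 × 177 × 0.0546 = 3.962 kg/m.
D = 192²/(4π × 428 × 3.962²) = 0.437 m²/day.

0.437 m²/day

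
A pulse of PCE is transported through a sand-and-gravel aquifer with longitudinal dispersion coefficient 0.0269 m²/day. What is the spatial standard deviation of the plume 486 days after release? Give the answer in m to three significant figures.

Dispersive spreading gives a Gaussian with σ² = 2Dt; advection only shifts the center.
σ = √(2 × 0.0269 × 486) = 5.11 m.

5.11 m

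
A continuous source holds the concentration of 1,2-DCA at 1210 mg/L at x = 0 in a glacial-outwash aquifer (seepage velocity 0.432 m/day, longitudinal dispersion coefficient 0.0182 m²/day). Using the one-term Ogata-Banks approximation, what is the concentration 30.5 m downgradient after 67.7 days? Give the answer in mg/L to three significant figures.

For a continuous step input, C/C₀ ≈ ½·erfc((x−vt)/(2√(Dt))).
vt = 0.432 × 67.7 = 29.2464 m and 2√(Dt) = 2√(0.0182 × 67.7) = 2.220 m.
Argument (x−vt)/(2√(Dt)) = (30.5 − 29.2464)/2.220 = 0.5647; ½·erfc(0.5647) = 0.2123.
C = 1210 × 0.2123 = 257 mg/L.

257 mg/L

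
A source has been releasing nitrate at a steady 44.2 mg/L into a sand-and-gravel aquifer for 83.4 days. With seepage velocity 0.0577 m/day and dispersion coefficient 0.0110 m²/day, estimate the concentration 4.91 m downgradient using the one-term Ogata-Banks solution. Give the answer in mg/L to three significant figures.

For a continuous step input, C/C₀ ≈ ½·erfc((x−vt)/(2√(Dt))).
vt = 0.0577 × 83.4 = 4.81218 m and 2√(Dt) = 2√(0.0110 × 83.4) = 1.916 m.
Argument (x−vt)/(2√(Dt)) = (4.91 − 4.81218)/1.916 = 0.05105; ½·erfc(0.05105) = 0.4712.
C = 44.2 × 0.4712 = 20.8 mg/L.

20.8 mg/L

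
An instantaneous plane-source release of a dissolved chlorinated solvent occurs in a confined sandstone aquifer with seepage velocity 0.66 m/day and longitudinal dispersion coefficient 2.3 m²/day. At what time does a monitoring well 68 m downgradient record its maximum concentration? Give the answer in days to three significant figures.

97.9 days

For the 1D instantaneous-source solution, setting ∂C/∂t = 0 at fixed x gives v²t² + 2Dt − x² = 0, so t = (√(D² + v²x²) − D)/v².
√(D² + v²x²) = √(2.3² + 0.66² × 68²) = 44.94; v² = 0.4356.
t = (44.94 − 2.3)/0.4356 = 97.9 days (vs. the pure-advection estimate x/v = 103 d).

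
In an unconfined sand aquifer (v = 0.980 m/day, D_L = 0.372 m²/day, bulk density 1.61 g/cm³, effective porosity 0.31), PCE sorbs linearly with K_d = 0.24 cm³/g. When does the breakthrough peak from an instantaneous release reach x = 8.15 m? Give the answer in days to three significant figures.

Retardation factor R = 1 + ρ_b·K_d/n = 1 + 1.61 × 0.24/0.31 = 2.246.
Sorption retards both mechanisms: v_R = v/R = 0.4363 m/day, D_R = D/R = 0.1656 m²/day.
Peak time from v_R²t² + 2D_R t − x² = 0: t = (√(D_R² + v_R²x²) − D_R)/v_R².
√(D_R² + v_R²x²) = √(0.1656² + 0.4363² × 8.15²) = 3.560; v_R² = 0.1904.
t = (3.560 − 0.1656)/0.1904 = 17.8 days.

17.8 days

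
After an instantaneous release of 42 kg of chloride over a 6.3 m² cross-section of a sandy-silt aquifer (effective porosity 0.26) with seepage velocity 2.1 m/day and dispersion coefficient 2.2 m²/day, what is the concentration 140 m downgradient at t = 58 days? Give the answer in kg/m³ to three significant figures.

For an instantaneous plane source, C(x,t) = M/(n_e·A·√(4πDt)) · exp(−(x−vt)²/(4Dt)), with n_e·A the pore (flow) area.
Plume center vt = 2.1 × 58 = 121.8 m, so the well at 140 m is 18.2 m downgradient of the peak.
√(4πDt) = 40.04 m, giving peak height M/(n_e·A·√(4πDt)) = 42/(0.26 × 6.3 × 40.04) = 0.6404 kg/m³.
(x−vt)²/(4Dt) = (18.2)²/(4 × 2.2 × 58) = 0.6490; exp(−0.6490) = 0.5226.
C = 0.6404 × 0.5226 = 0.335 kg/m³.

0.335 kg/m³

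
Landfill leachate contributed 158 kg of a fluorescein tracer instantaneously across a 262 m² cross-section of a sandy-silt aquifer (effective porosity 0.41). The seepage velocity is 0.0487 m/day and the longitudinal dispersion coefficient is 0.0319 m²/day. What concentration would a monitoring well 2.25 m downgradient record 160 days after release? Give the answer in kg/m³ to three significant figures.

For an instantaneous plane source, C(x,t) = M/(n_e·A·√(4πDt)) · exp(−(x−vt)²/(4Dt)), with n_e·A the pore (flow) area.
Plume center vt = 0.0487 × 160 = 7.792 m, so the well at 2.25 m is 5.542 m upgradient of the peak.
√(4πDt) = 8.009 m, giving peak height M/(n_e·A·√(4πDt)) = 158/(0.41 × 262 × 8.009) = 0.1837 kg/m³.
(x−vt)²/(4Dt) = (-5.542)²/(4 × 0.0319 × 160) = 1.504; exp(−1.504) = 0.2222.
C = 0.1837 × 0.2222 = 0.0408 kg/m³.

0.0408 kg/m³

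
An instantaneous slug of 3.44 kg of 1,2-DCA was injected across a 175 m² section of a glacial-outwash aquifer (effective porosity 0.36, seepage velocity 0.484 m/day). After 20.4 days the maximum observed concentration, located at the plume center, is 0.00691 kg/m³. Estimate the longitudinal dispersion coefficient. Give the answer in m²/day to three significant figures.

0.244 m²/day

At the plume center C_max = M/(n_e·A·√(4πDt)), so D = M²/(4πt·(n_e·A·C_max)²).
n_e·A·C_max = 0.36 × 175 × 0.00691 = 0.4353 kg/m.
D = 3.44²/(4π × 20.4 × 0.4353²) = 0.244 m²/day.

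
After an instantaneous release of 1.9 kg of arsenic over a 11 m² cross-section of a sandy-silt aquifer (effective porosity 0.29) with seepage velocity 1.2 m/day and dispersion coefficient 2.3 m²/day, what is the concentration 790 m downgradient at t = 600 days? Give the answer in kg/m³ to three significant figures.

For an instantaneous plane source, C(x,t) = M/(n_e·A·√(4πDt)) · exp(−(x−vt)²/(4Dt)), with n_e·A the pore (flow) area.
Plume center vt = 1.2 × 600 = 720 m, so the well at 790 m is 70 m downgradient of the peak.
√(4πDt) = 131.7 m, giving peak height M/(n_e·A·√(4πDt)) = 1.9/(0.29 × 11 × 131.7) = 0.004522 kg/m³.
(x−vt)²/(4Dt) = (70)²/(4 × 2.3 × 600) = 0.8877; exp(−0.8877) = 0.4116.
C = 0.004522 × 0.4116 = 0.00186 kg/m³.

0.00186 kg/m³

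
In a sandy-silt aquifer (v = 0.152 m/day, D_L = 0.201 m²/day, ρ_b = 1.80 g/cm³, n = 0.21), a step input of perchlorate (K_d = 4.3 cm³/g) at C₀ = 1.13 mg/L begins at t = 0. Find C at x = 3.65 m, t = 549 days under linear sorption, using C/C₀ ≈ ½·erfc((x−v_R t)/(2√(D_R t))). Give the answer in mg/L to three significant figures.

0.310 mg/L

Retardation factor R = 1 + ρ_b·K_d/n = 1 + 1.80 × 4.3/0.21 = 37.86.
Sorption retards both mechanisms: v_R = v/R = 0.004015 m/day, D_R = D/R = 0.005309 m²/day.
v_R·t = 0.004015 × 549 = 2.204235 m; 2√(D_R t) = 3.414 m; argument = (3.65 − 2.204235)/3.414 = 0.4235.
C = C₀ × ½·erfc(0.4235) = 1.13 × 0.2746 = 0.310 mg/L.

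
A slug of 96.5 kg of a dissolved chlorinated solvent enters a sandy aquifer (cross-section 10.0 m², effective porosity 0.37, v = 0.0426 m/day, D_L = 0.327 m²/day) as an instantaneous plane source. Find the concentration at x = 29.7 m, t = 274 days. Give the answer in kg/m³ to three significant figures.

For an instantaneous plane source, C(x,t) = M/(n_e·A·√(4πDt)) · exp(−(x−vt)²/(4Dt)), with n_e·A the pore (flow) area.
Plume center vt = 0.0426 × 274 = 11.6724 m, so the well at 29.7 m is 18.0276 m downgradient of the peak.
√(4πDt) = 33.55 m, giving peak height M/(n_e·A·√(4πDt)) = 96.5/(0.37 × 10.0 × 33.55) = 0.7774 kg/m³.
(x−vt)²/(4Dt) = (18.0276)²/(4 × 0.327 × 274) = 0.9068; exp(−0.9068) = 0.4038.
C = 0.7774 × 0.4038 = 0.314 kg/m³.

0.314 kg/m³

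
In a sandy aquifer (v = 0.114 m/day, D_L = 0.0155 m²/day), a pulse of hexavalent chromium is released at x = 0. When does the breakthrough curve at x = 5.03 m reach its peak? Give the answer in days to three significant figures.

For the 1D instantaneous-source solution, setting ∂C/∂t = 0 at fixed x gives v²t² + 2Dt − x² = 0, so t = (√(D² + v²x²) − D)/v².
√(D² + v²x²) = √(0.0155² + 0.114² × 5.03²) = 0.5736; v² = 0.012996.
t = (0.5736 − 0.0155)/0.012996 = 42.9 days (vs. the pure-advection estimate x/v = 44.1 d).

42.9 days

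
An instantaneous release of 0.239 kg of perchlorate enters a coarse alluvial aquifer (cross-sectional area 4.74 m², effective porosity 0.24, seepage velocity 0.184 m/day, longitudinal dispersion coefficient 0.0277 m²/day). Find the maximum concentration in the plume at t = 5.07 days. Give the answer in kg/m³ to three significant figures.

0.158 kg/m³

The peak of an instantaneous 1D plume sits at x = vt; there the Gaussian factor is 1 and C_max = M/(n_e·A·√(4πDt)), where n_e·A is the pore area the mass is dissolved in.
√(4πDt) = √(4π × 0.0277 × 5.07) = 1.328 m, so C_max = 0.239/(0.24 × 4.74 × 1.328) = 0.158 kg/m³.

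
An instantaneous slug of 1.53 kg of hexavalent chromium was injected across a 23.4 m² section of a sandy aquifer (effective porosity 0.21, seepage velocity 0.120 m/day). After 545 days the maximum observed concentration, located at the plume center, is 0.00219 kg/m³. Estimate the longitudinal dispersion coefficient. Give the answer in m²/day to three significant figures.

At the plume center C_max = M/(n_e·A·√(4πDt)), so D = M²/(4πt·(n_e·A·C_max)²).
n_e·A·C_max = 0.21 × 23.4 × 0.00219 = 0.01076 kg/m.
D = 1.53²/(4π × 545 × 0.01076²) = 2.95 m²/day.

2.95 m²/day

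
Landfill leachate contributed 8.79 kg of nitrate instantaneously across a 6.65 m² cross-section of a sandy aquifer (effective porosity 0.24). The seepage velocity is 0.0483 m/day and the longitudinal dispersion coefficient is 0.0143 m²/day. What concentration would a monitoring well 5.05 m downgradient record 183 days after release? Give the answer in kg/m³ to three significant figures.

0.244 kg/m³

For an instantaneous plane source, C(x,t) = M/(n_e·A·√(4πDt)) · exp(−(x−vt)²/(4Dt)), with n_e·A the pore (flow) area.
Plume center vt = 0.0483 × 183 = 8.8389 m, so the well at 5.05 m is 3.7889 m upgradient of the peak.
√(4πDt) = 5.735 m, giving peak height M/(n_e·A·√(4πDt)) = 8.79/(0.24 × 6.65 × 5.735) = 0.9603 kg/m³.
(x−vt)²/(4Dt) = (-3.7889)²/(4 × 0.0143 × 183) = 1.371; exp(−1.371) = 0.2539.
C = 0.9603 × 0.2539 = 0.244 kg/m³.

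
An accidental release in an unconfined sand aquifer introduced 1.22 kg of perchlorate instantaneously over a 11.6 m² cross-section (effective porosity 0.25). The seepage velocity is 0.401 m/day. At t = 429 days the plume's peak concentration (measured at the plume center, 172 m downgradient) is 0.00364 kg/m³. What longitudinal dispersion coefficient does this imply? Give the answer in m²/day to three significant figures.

At the plume center C_max = M/(n_e·A·√(4πDt)), so D = M²/(4πt·(n_e·A·C_max)²).
n_e·A·C_max = 0.25 × 11.6 × 0.00364 = 0.01056 kg/m.
D = 1.22²/(4π × 429 × 0.01056²) = 2.48 m²/day.

2.48 m²/day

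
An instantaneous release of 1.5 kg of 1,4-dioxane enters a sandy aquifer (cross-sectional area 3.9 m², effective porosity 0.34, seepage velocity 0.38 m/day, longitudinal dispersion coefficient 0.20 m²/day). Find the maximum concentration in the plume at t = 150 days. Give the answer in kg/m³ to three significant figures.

0.0583 kg/m³

The peak of an instantaneous 1D plume sits at x = vt; there the Gaussian factor is 1 and C_max = M/(n_e·A·√(4πDt)), where n_e·A is the pore area the mass is dissolved in.
√(4πDt) = √(4π × 0.20 × 150) = 19.42 m, so C_max = 1.5/(0.34 × 3.9 × 19.42) = 0.0583 kg/m³.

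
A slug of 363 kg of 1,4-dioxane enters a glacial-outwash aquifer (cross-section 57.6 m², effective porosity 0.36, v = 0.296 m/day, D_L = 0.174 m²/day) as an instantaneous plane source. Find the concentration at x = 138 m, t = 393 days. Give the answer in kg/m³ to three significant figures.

0.107 kg/m³

For an instantaneous plane source, C(x,t) = M/(n_e·A·√(4πDt)) · exp(−(x−vt)²/(4Dt)), with n_e·A the pore (flow) area.
Plume center vt = 0.296 × 393 = 116.328 m, so the well at 138 m is 21.672 m downgradient of the peak.
√(4πDt) = 29.31 m, giving peak height M/(n_e·A·√(4πDt)) = 363/(0.36 × 57.6 × 29.31) = 0.5973 kg/m³.
(x−vt)²/(4Dt) = (21.672)²/(4 × 0.174 × 393) = 1.717; exp(−1.717) = 0.1796.
C = 0.5973 × 0.1796 = 0.107 kg/m³.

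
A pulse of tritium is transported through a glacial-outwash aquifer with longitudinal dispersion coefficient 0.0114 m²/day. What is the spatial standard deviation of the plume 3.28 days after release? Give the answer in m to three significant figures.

0.273 m

Dispersive spreading gives a Gaussian with σ² = 2Dt; advection only shifts the center.
σ = √(2 × 0.0114 × 3.28) = 0.273 m.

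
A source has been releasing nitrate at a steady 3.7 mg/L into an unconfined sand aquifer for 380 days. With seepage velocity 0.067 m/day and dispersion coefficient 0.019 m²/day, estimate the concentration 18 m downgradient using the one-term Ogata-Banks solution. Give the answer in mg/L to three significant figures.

3.61 mg/L

For a continuous step input, C/C₀ ≈ ½·erfc((x−vt)/(2√(Dt))).
vt = 0.067 × 380 = 25.46 m and 2√(Dt) = 2√(0.019 × 380) = 5.374 m.
Argument (x−vt)/(2√(Dt)) = (18 − 25.46)/5.374 = -1.388; ½·erfc(-1.388) = 0.9752.
C = 3.7 × 0.9752 = 3.61 mg/L.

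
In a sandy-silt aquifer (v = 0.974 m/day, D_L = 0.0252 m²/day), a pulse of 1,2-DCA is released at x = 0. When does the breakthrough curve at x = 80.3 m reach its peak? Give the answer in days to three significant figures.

82.4 days

For the 1D instantaneous-source solution, setting ∂C/∂t = 0 at fixed x gives v²t² + 2Dt − x² = 0, so t = (√(D² + v²x²) − D)/v².
√(D² + v²x²) = √(0.0252² + 0.974² × 80.3²) = 78.21; v² = 0.948676.
t = (78.21 − 0.0252)/0.948676 = 82.4 days (vs. the pure-advection estimate x/v = 82.4 d).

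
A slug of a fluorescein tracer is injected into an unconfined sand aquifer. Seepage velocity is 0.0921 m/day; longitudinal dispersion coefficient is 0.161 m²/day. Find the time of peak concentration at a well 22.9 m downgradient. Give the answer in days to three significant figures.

230 days

For the 1D instantaneous-source solution, setting ∂C/∂t = 0 at fixed x gives v²t² + 2Dt − x² = 0, so t = (√(D² + v²x²) − D)/v².
√(D² + v²x²) = √(0.161² + 0.0921² × 22.9²) = 2.115; v² = 0.00848241.
t = (2.115 − 0.161)/0.00848241 = 230 days (vs. the pure-advection estimate x/v = 249 d).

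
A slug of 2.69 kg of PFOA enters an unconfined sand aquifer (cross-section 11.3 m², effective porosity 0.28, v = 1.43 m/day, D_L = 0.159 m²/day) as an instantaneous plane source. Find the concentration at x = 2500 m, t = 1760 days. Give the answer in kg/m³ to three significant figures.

For an instantaneous plane source, C(x,t) = M/(n_e·A·√(4πDt)) · exp(−(x−vt)²/(4Dt)), with n_e·A the pore (flow) area.
Plume center vt = 1.43 × 1760 = 2516.8 m, so the well at 2500 m is 16.8 m upgradient of the peak.
√(4πDt) = 59.30 m, giving peak height M/(n_e·A·√(4πDt)) = 2.69/(0.28 × 11.3 × 59.30) = 0.01434 kg/m³.
(x−vt)²/(4Dt) = (-16.8)²/(4 × 0.159 × 1760) = 0.2521; exp(−0.2521) = 0.7772.
C = 0.01434 × 0.7772 = 0.0111 kg/m³.

0.0111 kg/m³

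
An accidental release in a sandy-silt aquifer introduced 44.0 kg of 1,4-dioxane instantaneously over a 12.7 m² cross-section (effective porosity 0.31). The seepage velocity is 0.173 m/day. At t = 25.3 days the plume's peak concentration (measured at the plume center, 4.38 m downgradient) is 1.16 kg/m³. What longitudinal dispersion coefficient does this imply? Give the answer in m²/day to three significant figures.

At the plume center C_max = M/(n_e·A·√(4πDt)), so D = M²/(4πt·(n_e·A·C_max)²).
n_e·A·C_max = 0.31 × 12.7 × 1.16 = 4.567 kg/m.
D = 44.0²/(4π × 25.3 × 4.567²) = 0.292 m²/day.

0.292 m²/day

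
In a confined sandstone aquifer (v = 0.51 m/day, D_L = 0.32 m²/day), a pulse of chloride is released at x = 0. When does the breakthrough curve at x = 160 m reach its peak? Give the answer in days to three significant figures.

For the 1D instantaneous-source solution, setting ∂C/∂t = 0 at fixed x gives v²t² + 2Dt − x² = 0, so t = (√(D² + v²x²) − D)/v².
√(D² + v²x²) = √(0.32² + 0.51² × 160²) = 81.60; v² = 0.2601.
t = (81.60 − 0.32)/0.2601 = 312 days (vs. the pure-advection estimate x/v = 314 d).

312 days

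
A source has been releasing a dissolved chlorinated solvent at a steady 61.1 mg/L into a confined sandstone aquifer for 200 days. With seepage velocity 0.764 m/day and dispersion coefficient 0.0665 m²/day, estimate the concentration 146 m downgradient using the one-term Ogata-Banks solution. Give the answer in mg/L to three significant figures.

For a continuous step input, C/C₀ ≈ ½·erfc((x−vt)/(2√(Dt))).
vt = 0.764 × 200 = 152.8 m and 2√(Dt) = 2√(0.0665 × 200) = 7.294 m.
Argument (x−vt)/(2√(Dt)) = (146 − 152.8)/7.294 = -0.9323; ½·erfc(-0.9323) = 0.9063.
C = 61.1 × 0.9063 = 55.4 mg/L.

55.4 mg/L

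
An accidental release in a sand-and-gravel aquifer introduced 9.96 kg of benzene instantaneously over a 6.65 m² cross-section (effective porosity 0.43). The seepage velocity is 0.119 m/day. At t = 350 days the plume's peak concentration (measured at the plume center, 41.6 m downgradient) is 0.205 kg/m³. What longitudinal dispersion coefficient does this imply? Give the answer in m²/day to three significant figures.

0.0656 m²/day

At the plume center C_max = M/(n_e·A·√(4πDt)), so D = M²/(4πt·(n_e·A·C_max)²).
n_e·A·C_max = 0.43 × 6.65 × 0.205 = 0.5862 kg/m.
D = 9.96²/(4π × 350 × 0.5862²) = 0.0656 m²/day.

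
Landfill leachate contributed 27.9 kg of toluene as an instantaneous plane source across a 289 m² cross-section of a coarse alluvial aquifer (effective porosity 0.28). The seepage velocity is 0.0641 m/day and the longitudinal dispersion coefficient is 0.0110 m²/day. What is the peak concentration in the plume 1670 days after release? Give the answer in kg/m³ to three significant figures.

The peak of an instantaneous 1D plume sits at x = vt; there the Gaussian factor is 1 and C_max = M/(n_e·A·√(4πDt)), where n_e·A is the pore area the mass is dissolved in.
√(4πDt) = √(4π × 0.0110 × 1670) = 15.19 m, so C_max = 27.9/(0.28 × 289 × 15.19) = 0.0227 kg/m³.

0.0227 kg/m³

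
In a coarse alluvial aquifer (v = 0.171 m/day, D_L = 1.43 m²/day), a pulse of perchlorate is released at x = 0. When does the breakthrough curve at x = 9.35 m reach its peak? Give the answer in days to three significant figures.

24.5 days

For the 1D instantaneous-source solution, setting ∂C/∂t = 0 at fixed x gives v²t² + 2Dt − x² = 0, so t = (√(D² + v²x²) − D)/v².
√(D² + v²x²) = √(1.43² + 0.171² × 9.35²) = 2.145; v² = 0.029241.
t = (2.145 − 1.43)/0.029241 = 24.5 days (vs. the pure-advection estimate x/v = 54.7 d).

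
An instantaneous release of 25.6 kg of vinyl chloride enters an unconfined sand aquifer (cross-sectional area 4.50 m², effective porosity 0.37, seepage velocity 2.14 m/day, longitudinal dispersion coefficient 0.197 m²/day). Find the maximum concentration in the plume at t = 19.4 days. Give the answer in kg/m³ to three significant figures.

2.22 kg/m³

The peak of an instantaneous 1D plume sits at x = vt; there the Gaussian factor is 1 and C_max = M/(n_e·A·√(4πDt)), where n_e·A is the pore area the mass is dissolved in.
√(4πDt) = √(4π × 0.197 × 19.4) = 6.930 m, so C_max = 25.6/(0.37 × 4.50 × 6.930) = 2.22 kg/m³.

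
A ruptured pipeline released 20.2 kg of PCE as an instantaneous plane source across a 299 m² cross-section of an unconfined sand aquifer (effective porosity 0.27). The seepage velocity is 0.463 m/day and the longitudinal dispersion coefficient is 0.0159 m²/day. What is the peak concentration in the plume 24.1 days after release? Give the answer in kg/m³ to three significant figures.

0.114 kg/m³

The peak of an instantaneous 1D plume sits at x = vt; there the Gaussian factor is 1 and C_max = M/(n_e·A·√(4πDt)), where n_e·A is the pore area the mass is dissolved in.
√(4πDt) = √(4π × 0.0159 × 24.1) = 2.194 m, so C_max = 20.2/(0.27 × 299 × 2.194) = 0.114 kg/m³.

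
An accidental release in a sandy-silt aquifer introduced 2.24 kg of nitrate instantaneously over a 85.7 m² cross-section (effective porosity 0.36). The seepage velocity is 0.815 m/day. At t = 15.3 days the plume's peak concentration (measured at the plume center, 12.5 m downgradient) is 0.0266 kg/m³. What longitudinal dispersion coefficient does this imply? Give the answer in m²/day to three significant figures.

0.0387 m²/day

At the plume center C_max = M/(n_e·A·√(4πDt)), so D = M²/(4πt·(n_e·A·C_max)²).
n_e·A·C_max = 0.36 × 85.7 × 0.0266 = 0.8207 kg/m.
D = 2.24²/(4π × 15.3 × 0.8207²) = 0.0387 m²/day.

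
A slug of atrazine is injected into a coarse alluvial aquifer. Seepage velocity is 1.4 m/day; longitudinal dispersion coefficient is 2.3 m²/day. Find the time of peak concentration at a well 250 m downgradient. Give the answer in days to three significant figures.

For the 1D instantaneous-source solution, setting ∂C/∂t = 0 at fixed x gives v²t² + 2Dt − x² = 0, so t = (√(D² + v²x²) − D)/v².
√(D² + v²x²) = √(2.3² + 1.4² × 250²) = 350.0; v² = 1.96.
t = (350.0 − 2.3)/1.96 = 177 days (vs. the pure-advection estimate x/v = 179 d).

177 days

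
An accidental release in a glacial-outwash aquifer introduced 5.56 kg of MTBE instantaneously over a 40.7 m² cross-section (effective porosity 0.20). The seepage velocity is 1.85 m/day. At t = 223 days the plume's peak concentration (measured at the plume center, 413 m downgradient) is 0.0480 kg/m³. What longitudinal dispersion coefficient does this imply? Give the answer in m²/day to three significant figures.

At the plume center C_max = M/(n_e·A·√(4πDt)), so D = M²/(4πt·(n_e·A·C_max)²).
n_e·A·C_max = 0.20 × 40.7 × 0.0480 = 0.3907 kg/m.
D = 5.56²/(4π × 223 × 0.3907²) = 0.0723 m²/day.

0.0723 m²/day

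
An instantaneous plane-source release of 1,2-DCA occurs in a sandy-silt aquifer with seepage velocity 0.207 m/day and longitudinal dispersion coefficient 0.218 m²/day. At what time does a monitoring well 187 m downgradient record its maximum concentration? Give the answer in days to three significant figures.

898 days

For the 1D instantaneous-source solution, setting ∂C/∂t = 0 at fixed x gives v²t² + 2Dt − x² = 0, so t = (√(D² + v²x²) − D)/v².
√(D² + v²x²) = √(0.218² + 0.207² × 187²) = 38.71; v² = 0.042849.
t = (38.71 − 0.218)/0.042849 = 898 days (vs. the pure-advection estimate x/v = 903 d).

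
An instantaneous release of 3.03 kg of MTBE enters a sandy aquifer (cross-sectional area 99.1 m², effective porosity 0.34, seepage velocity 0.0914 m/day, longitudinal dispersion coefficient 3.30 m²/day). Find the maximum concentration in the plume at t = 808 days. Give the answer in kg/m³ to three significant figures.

The peak of an instantaneous 1D plume sits at x = vt; there the Gaussian factor is 1 and C_max = M/(n_e·A·√(4πDt)), where n_e·A is the pore area the mass is dissolved in.
√(4πDt) = √(4π × 3.30 × 808) = 183.0 m, so C_max = 3.03/(0.34 × 99.1 × 183.0) = 0.000491 kg/m³.

0.000491 kg/m³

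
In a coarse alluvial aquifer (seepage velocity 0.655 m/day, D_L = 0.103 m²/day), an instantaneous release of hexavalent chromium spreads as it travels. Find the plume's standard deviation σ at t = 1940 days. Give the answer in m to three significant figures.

Dispersive spreading gives a Gaussian with σ² = 2Dt; advection only shifts the center.
σ = √(2 × 0.103 × 1940) = 20.0 m.

20.0 m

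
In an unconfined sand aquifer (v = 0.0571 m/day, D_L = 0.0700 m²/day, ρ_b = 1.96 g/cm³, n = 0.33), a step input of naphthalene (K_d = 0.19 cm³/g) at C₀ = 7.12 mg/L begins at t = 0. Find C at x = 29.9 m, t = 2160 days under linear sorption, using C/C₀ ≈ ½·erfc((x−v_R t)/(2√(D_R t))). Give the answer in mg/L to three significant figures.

Retardation factor R = 1 + ρ_b·K_d/n = 1 + 1.96 × 0.19/0.33 = 2.128.
Sorption retards both mechanisms: v_R = v/R = 0.02683 m/day, D_R = D/R = 0.03289 m²/day.
v_R·t = 0.02683 × 2160 = 57.9528 m; 2√(D_R t) = 16.86 m; argument = (29.9 − 57.9528)/16.86 = -1.664.
C = C₀ × ½·erfc(-1.664) = 7.12 × 0.9907 = 7.05 mg/L.

7.05 mg/L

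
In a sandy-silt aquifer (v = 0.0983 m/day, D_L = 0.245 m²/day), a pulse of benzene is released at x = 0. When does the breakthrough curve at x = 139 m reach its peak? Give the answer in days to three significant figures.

1390 days

For the 1D instantaneous-source solution, setting ∂C/∂t = 0 at fixed x gives v²t² + 2Dt − x² = 0, so t = (√(D² + v²x²) − D)/v².
√(D² + v²x²) = √(0.245² + 0.0983² × 139²) = 13.67; v² = 0.00966289.
t = (13.67 − 0.245)/0.00966289 = 1390 days (vs. the pure-advection estimate x/v = 1410 d).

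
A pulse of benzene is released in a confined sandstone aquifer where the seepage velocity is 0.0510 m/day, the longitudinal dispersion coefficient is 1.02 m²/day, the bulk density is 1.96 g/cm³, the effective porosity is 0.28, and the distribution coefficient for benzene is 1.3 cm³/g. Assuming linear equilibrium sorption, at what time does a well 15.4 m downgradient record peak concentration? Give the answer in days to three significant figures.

Retardation factor R = 1 + ρ_b·K_d/n = 1 + 1.96 × 1.3/0.28 = 10.10.
Sorption retards both mechanisms: v_R = v/R = 0.005050 m/day, D_R = D/R = 0.1010 m²/day.
Peak time from v_R²t² + 2D_R t − x² = 0: t = (√(D_R² + v_R²x²) − D_R)/v_R².
√(D_R² + v_R²x²) = √(0.1010² + 0.005050² × 15.4²) = 0.1275; v_R² = 2.550e-05.
t = (0.1275 − 0.1010)/2.550e-05 = 1040 days.

1040 days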